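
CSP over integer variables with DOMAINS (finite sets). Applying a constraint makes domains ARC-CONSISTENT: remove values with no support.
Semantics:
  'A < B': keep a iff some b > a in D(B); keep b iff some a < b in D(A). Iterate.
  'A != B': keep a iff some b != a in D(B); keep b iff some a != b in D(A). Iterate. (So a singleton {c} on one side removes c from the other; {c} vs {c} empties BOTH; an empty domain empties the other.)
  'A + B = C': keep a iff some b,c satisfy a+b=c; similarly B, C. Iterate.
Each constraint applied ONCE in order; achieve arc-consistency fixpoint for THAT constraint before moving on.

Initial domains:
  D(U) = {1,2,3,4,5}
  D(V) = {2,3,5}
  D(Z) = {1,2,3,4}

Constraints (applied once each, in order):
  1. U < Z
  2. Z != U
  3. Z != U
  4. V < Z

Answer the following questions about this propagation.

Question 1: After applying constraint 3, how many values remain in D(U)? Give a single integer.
Answer: 3

Derivation:
Constraint 1 (U < Z) on D(U)={1,2,3,4,5} D(Z)={1,2,3,4}: U {1,2,3,4,5}->{1,2,3}; Z {1,2,3,4}->{2,3,4}
Constraint 2 (Z != U) on D(Z)={2,3,4} D(U)={1,2,3}: no change
Constraint 3 (Z != U) on D(Z)={2,3,4} D(U)={1,2,3}: no change
So after constraint 3: D(U)={1,2,3}, size = 3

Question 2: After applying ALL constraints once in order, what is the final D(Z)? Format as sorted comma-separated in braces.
Constraint 1 (U < Z) on D(U)={1,2,3,4,5} D(Z)={1,2,3,4}: U {1,2,3,4,5}->{1,2,3}; Z {1,2,3,4}->{2,3,4}
Constraint 2 (Z != U) on D(Z)={2,3,4} D(U)={1,2,3}: no change
Constraint 3 (Z != U) on D(Z)={2,3,4} D(U)={1,2,3}: no change
Constraint 4 (V < Z) on D(V)={2,3,5} D(Z)={2,3,4}: V {2,3,5}->{2,3}; Z {2,3,4}->{3,4}
So after all 4 constraints: D(Z) = {3,4}

Answer: {3,4}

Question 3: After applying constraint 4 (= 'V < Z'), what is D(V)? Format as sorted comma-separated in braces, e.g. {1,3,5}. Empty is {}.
Constraint 1 (U < Z) on D(U)={1,2,3,4,5} D(Z)={1,2,3,4}: U {1,2,3,4,5}->{1,2,3}; Z {1,2,3,4}->{2,3,4}
Constraint 2 (Z != U) on D(Z)={2,3,4} D(U)={1,2,3}: no change
Constraint 3 (Z != U) on D(Z)={2,3,4} D(U)={1,2,3}: no change
Constraint 4 (V < Z) on D(V)={2,3,5} D(Z)={2,3,4}: V {2,3,5}->{2,3}; Z {2,3,4}->{3,4}
So after constraint 4: D(V) = {2,3}

Answer: {2,3}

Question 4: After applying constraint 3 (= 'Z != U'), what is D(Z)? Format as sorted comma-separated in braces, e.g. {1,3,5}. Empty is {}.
Constraint 1 (U < Z) on D(U)={1,2,3,4,5} D(Z)={1,2,3,4}: U {1,2,3,4,5}->{1,2,3}; Z {1,2,3,4}->{2,3,4}
Constraint 2 (Z != U) on D(Z)={2,3,4} D(U)={1,2,3}: no change
Constraint 3 (Z != U) on D(Z)={2,3,4} D(U)={1,2,3}: no change
So after constraint 3: D(Z) = {2,3,4}

Answer: {2,3,4}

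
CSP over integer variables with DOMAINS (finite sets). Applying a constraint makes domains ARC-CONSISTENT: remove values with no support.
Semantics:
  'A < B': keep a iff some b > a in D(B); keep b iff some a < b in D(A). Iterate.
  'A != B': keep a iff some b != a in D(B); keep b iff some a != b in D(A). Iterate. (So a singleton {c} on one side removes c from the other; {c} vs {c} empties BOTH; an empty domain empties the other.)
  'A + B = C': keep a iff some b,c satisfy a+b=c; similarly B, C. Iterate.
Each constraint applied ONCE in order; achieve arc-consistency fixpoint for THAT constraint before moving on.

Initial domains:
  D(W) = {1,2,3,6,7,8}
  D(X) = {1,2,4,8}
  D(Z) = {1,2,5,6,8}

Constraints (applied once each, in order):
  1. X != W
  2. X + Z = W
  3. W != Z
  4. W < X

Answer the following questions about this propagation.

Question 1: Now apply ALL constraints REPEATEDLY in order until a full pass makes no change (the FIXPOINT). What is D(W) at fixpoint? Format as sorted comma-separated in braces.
pass 0 (initial): D(W)={1,2,3,6,7,8}
pass 1: W {1,2,3,6,7,8}->{2,3}; X {1,2,4,8}->{4}; Z {1,2,5,6,8}->{1,2,5,6}
pass 2: W {2,3}->{}; X {4}->{}; Z {1,2,5,6}->{}
pass 3: no change
Fixpoint after 3 passes: D(W) = {}

Answer: {}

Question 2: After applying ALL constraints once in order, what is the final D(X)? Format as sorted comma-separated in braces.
Constraint 1 (X != W) on D(X)={1,2,4,8} D(W)={1,2,3,6,7,8}: no change
Constraint 2 (X + Z = W) on D(X)={1,2,4,8} D(Z)={1,2,5,6,8} D(W)={1,2,3,6,7,8}: X {1,2,4,8}->{1,2,4}; Z {1,2,5,6,8}->{1,2,5,6}; W {1,2,3,6,7,8}->{2,3,6,7,8}
Constraint 3 (W != Z) on D(W)={2,3,6,7,8} D(Z)={1,2,5,6}: no change
Constraint 4 (W < X) on D(W)={2,3,6,7,8} D(X)={1,2,4}: W {2,3,6,7,8}->{2,3}; X {1,2,4}->{4}
So after all 4 constraints: D(X) = {4}

Answer: {4}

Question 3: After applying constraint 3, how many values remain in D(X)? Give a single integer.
Answer: 3

Derivation:
Constraint 1 (X != W) on D(X)={1,2,4,8} D(W)={1,2,3,6,7,8}: no change
Constraint 2 (X + Z = W) on D(X)={1,2,4,8} D(Z)={1,2,5,6,8} D(W)={1,2,3,6,7,8}: X {1,2,4,8}->{1,2,4}; Z {1,2,5,6,8}->{1,2,5,6}; W {1,2,3,6,7,8}->{2,3,6,7,8}
Constraint 3 (W != Z) on D(W)={2,3,6,7,8} D(Z)={1,2,5,6}: no change
So after constraint 3: D(X)={1,2,4}, size = 3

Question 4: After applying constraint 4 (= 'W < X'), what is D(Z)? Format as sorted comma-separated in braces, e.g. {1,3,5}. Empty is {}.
Constraint 1 (X != W) on D(X)={1,2,4,8} D(W)={1,2,3,6,7,8}: no change
Constraint 2 (X + Z = W) on D(X)={1,2,4,8} D(Z)={1,2,5,6,8} D(W)={1,2,3,6,7,8}: X {1,2,4,8}->{1,2,4}; Z {1,2,5,6,8}->{1,2,5,6}; W {1,2,3,6,7,8}->{2,3,6,7,8}
Constraint 3 (W != Z) on D(W)={2,3,6,7,8} D(Z)={1,2,5,6}: no change
Constraint 4 (W < X) on D(W)={2,3,6,7,8} D(X)={1,2,4}: W {2,3,6,7,8}->{2,3}; X {1,2,4}->{4}
So after constraint 4: D(Z) = {1,2,5,6}

Answer: {1,2,5,6}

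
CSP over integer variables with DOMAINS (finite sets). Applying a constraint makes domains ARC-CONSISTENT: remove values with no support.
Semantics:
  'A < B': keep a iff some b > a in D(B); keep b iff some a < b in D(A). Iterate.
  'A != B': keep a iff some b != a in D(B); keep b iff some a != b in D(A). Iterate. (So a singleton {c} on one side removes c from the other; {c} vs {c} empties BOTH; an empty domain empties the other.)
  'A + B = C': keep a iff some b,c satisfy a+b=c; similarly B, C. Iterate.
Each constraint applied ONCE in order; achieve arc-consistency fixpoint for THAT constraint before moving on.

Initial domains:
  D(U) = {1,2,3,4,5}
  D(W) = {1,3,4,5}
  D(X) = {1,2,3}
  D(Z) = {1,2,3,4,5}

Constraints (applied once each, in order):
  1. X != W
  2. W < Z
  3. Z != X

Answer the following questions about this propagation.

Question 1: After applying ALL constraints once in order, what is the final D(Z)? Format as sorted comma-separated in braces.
Answer: {2,3,4,5}

Derivation:
Constraint 1 (X != W) on D(X)={1,2,3} D(W)={1,3,4,5}: no change
Constraint 2 (W < Z) on D(W)={1,3,4,5} D(Z)={1,2,3,4,5}: W {1,3,4,5}->{1,3,4}; Z {1,2,3,4,5}->{2,3,4,5}
Constraint 3 (Z != X) on D(Z)={2,3,4,5} D(X)={1,2,3}: no change
So after all 3 constraints: D(Z) = {2,3,4,5}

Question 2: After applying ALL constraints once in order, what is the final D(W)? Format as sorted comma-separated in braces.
Constraint 1 (X != W) on D(X)={1,2,3} D(W)={1,3,4,5}: no change
Constraint 2 (W < Z) on D(W)={1,3,4,5} D(Z)={1,2,3,4,5}: W {1,3,4,5}->{1,3,4}; Z {1,2,3,4,5}->{2,3,4,5}
Constraint 3 (Z != X) on D(Z)={2,3,4,5} D(X)={1,2,3}: no change
So after all 3 constraints: D(W) = {1,3,4}

Answer: {1,3,4}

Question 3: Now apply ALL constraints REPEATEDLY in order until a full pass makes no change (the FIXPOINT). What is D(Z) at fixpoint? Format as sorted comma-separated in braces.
Answer: {2,3,4,5}

Derivation:
pass 0 (initial): D(Z)={1,2,3,4,5}
pass 1: W {1,3,4,5}->{1,3,4}; Z {1,2,3,4,5}->{2,3,4,5}
pass 2: no change
Fixpoint after 2 passes: D(Z) = {2,3,4,5}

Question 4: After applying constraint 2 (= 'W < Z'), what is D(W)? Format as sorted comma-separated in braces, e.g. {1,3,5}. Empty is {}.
Answer: {1,3,4}

Derivation:
Constraint 1 (X != W) on D(X)={1,2,3} D(W)={1,3,4,5}: no change
Constraint 2 (W < Z) on D(W)={1,3,4,5} D(Z)={1,2,3,4,5}: W {1,3,4,5}->{1,3,4}; Z {1,2,3,4,5}->{2,3,4,5}
So after constraint 2: D(W) = {1,3,4}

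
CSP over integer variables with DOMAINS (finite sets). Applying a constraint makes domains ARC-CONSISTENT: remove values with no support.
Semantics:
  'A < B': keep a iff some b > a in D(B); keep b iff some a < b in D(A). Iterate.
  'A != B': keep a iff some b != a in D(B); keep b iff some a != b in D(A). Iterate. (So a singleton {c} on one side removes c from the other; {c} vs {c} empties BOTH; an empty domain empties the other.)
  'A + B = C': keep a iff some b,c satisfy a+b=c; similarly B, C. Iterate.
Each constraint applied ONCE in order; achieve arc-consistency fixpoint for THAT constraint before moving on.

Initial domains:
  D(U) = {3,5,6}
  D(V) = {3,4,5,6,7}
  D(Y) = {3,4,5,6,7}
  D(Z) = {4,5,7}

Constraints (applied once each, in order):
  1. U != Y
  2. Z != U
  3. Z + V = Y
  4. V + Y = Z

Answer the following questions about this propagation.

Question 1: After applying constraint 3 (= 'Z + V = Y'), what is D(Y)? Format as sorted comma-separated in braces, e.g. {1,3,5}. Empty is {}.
Answer: {7}

Derivation:
Constraint 1 (U != Y) on D(U)={3,5,6} D(Y)={3,4,5,6,7}: no change
Constraint 2 (Z != U) on D(Z)={4,5,7} D(U)={3,5,6}: no change
Constraint 3 (Z + V = Y) on D(Z)={4,5,7} D(V)={3,4,5,6,7} D(Y)={3,4,5,6,7}: Z {4,5,7}->{4}; V {3,4,5,6,7}->{3}; Y {3,4,5,6,7}->{7}
So after constraint 3: D(Y) = {7}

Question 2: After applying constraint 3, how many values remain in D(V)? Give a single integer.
Constraint 1 (U != Y) on D(U)={3,5,6} D(Y)={3,4,5,6,7}: no change
Constraint 2 (Z != U) on D(Z)={4,5,7} D(U)={3,5,6}: no change
Constraint 3 (Z + V = Y) on D(Z)={4,5,7} D(V)={3,4,5,6,7} D(Y)={3,4,5,6,7}: Z {4,5,7}->{4}; V {3,4,5,6,7}->{3}; Y {3,4,5,6,7}->{7}
So after constraint 3: D(V)={3}, size = 1

Answer: 1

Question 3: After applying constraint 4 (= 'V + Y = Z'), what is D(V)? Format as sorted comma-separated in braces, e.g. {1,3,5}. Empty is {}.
Answer: {}

Derivation:
Constraint 1 (U != Y) on D(U)={3,5,6} D(Y)={3,4,5,6,7}: no change
Constraint 2 (Z != U) on D(Z)={4,5,7} D(U)={3,5,6}: no change
Constraint 3 (Z + V = Y) on D(Z)={4,5,7} D(V)={3,4,5,6,7} D(Y)={3,4,5,6,7}: Z {4,5,7}->{4}; V {3,4,5,6,7}->{3}; Y {3,4,5,6,7}->{7}
Constraint 4 (V + Y = Z) on D(V)={3} D(Y)={7} D(Z)={4}: V {3}->{}; Y {7}->{}; Z {4}->{}
So after constraint 4: D(V) = {}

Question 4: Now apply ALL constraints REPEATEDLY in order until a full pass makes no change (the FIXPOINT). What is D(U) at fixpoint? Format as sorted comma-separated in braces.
Answer: {}

Derivation:
pass 0 (initial): D(U)={3,5,6}
pass 1: V {3,4,5,6,7}->{}; Y {3,4,5,6,7}->{}; Z {4,5,7}->{}
pass 2: U {3,5,6}->{}
pass 3: no change
Fixpoint after 3 passes: D(U) = {}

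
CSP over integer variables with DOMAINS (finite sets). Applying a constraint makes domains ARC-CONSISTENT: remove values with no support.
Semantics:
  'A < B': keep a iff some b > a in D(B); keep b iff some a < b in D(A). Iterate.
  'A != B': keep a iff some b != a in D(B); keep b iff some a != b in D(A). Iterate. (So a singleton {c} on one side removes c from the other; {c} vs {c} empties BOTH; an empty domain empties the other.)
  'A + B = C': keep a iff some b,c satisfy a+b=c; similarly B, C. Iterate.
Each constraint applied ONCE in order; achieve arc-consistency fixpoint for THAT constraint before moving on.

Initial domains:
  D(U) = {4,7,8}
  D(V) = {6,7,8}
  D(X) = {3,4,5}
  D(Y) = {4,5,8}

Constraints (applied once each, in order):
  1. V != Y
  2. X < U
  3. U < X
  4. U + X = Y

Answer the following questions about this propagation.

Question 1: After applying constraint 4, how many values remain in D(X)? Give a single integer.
Answer: 0

Derivation:
Constraint 1 (V != Y) on D(V)={6,7,8} D(Y)={4,5,8}: no change
Constraint 2 (X < U) on D(X)={3,4,5} D(U)={4,7,8}: no change
Constraint 3 (U < X) on D(U)={4,7,8} D(X)={3,4,5}: U {4,7,8}->{4}; X {3,4,5}->{5}
Constraint 4 (U + X = Y) on D(U)={4} D(X)={5} D(Y)={4,5,8}: U {4}->{}; X {5}->{}; Y {4,5,8}->{}
So after constraint 4: D(X)={}, size = 0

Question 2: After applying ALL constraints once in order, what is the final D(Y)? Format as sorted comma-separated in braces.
Answer: {}

Derivation:
Constraint 1 (V != Y) on D(V)={6,7,8} D(Y)={4,5,8}: no change
Constraint 2 (X < U) on D(X)={3,4,5} D(U)={4,7,8}: no change
Constraint 3 (U < X) on D(U)={4,7,8} D(X)={3,4,5}: U {4,7,8}->{4}; X {3,4,5}->{5}
Constraint 4 (U + X = Y) on D(U)={4} D(X)={5} D(Y)={4,5,8}: U {4}->{}; X {5}->{}; Y {4,5,8}->{}
So after all 4 constraints: D(Y) = {}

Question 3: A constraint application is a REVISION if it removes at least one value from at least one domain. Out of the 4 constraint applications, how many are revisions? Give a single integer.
Answer: 2

Derivation:
Constraint 1 (V != Y) on D(V)={6,7,8} D(Y)={4,5,8}: no change => not a revision
Constraint 2 (X < U) on D(X)={3,4,5} D(U)={4,7,8}: no change => not a revision
Constraint 3 (U < X) on D(U)={4,7,8} D(X)={3,4,5}: U {4,7,8}->{4}; X {3,4,5}->{5} => REVISION
Constraint 4 (U + X = Y) on D(U)={4} D(X)={5} D(Y)={4,5,8}: U {4}->{}; X {5}->{}; Y {4,5,8}->{} => REVISION
Total revisions = 2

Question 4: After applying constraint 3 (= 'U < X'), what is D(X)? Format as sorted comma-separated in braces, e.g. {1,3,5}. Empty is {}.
Constraint 1 (V != Y) on D(V)={6,7,8} D(Y)={4,5,8}: no change
Constraint 2 (X < U) on D(X)={3,4,5} D(U)={4,7,8}: no change
Constraint 3 (U < X) on D(U)={4,7,8} D(X)={3,4,5}: U {4,7,8}->{4}; X {3,4,5}->{5}
So after constraint 3: D(X) = {5}

Answer: {5}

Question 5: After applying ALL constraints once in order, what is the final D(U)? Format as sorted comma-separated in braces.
Constraint 1 (V != Y) on D(V)={6,7,8} D(Y)={4,5,8}: no change
Constraint 2 (X < U) on D(X)={3,4,5} D(U)={4,7,8}: no change
Constraint 3 (U < X) on D(U)={4,7,8} D(X)={3,4,5}: U {4,7,8}->{4}; X {3,4,5}->{5}
Constraint 4 (U + X = Y) on D(U)={4} D(X)={5} D(Y)={4,5,8}: U {4}->{}; X {5}->{}; Y {4,5,8}->{}
So after all 4 constraints: D(U) = {}

Answer: {}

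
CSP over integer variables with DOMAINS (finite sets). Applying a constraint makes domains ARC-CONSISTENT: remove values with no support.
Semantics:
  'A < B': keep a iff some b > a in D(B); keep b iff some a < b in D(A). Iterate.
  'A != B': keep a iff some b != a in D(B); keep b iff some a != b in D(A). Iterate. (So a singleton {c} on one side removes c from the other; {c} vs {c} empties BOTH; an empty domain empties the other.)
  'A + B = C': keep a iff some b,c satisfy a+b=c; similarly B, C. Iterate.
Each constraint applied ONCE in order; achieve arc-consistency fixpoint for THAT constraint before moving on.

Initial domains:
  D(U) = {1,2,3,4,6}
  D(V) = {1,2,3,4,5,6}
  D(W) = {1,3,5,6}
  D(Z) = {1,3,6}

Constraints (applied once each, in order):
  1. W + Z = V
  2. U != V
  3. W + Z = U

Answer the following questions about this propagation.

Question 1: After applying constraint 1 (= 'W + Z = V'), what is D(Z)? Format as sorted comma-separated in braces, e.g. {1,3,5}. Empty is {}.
Constraint 1 (W + Z = V) on D(W)={1,3,5,6} D(Z)={1,3,6} D(V)={1,2,3,4,5,6}: W {1,3,5,6}->{1,3,5}; Z {1,3,6}->{1,3}; V {1,2,3,4,5,6}->{2,4,6}
So after constraint 1: D(Z) = {1,3}

Answer: {1,3}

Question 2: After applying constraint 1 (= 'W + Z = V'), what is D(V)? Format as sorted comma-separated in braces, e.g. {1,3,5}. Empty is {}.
Constraint 1 (W + Z = V) on D(W)={1,3,5,6} D(Z)={1,3,6} D(V)={1,2,3,4,5,6}: W {1,3,5,6}->{1,3,5}; Z {1,3,6}->{1,3}; V {1,2,3,4,5,6}->{2,4,6}
So after constraint 1: D(V) = {2,4,6}

Answer: {2,4,6}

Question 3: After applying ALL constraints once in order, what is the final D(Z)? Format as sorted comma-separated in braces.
Answer: {1,3}

Derivation:
Constraint 1 (W + Z = V) on D(W)={1,3,5,6} D(Z)={1,3,6} D(V)={1,2,3,4,5,6}: W {1,3,5,6}->{1,3,5}; Z {1,3,6}->{1,3}; V {1,2,3,4,5,6}->{2,4,6}
Constraint 2 (U != V) on D(U)={1,2,3,4,6} D(V)={2,4,6}: no change
Constraint 3 (W + Z = U) on D(W)={1,3,5} D(Z)={1,3} D(U)={1,2,3,4,6}: U {1,2,3,4,6}->{2,4,6}
So after all 3 constraints: D(Z) = {1,3}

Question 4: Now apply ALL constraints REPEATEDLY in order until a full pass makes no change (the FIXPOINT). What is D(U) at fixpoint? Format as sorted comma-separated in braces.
pass 0 (initial): D(U)={1,2,3,4,6}
pass 1: U {1,2,3,4,6}->{2,4,6}; V {1,2,3,4,5,6}->{2,4,6}; W {1,3,5,6}->{1,3,5}; Z {1,3,6}->{1,3}
pass 2: no change
Fixpoint after 2 passes: D(U) = {2,4,6}

Answer: {2,4,6}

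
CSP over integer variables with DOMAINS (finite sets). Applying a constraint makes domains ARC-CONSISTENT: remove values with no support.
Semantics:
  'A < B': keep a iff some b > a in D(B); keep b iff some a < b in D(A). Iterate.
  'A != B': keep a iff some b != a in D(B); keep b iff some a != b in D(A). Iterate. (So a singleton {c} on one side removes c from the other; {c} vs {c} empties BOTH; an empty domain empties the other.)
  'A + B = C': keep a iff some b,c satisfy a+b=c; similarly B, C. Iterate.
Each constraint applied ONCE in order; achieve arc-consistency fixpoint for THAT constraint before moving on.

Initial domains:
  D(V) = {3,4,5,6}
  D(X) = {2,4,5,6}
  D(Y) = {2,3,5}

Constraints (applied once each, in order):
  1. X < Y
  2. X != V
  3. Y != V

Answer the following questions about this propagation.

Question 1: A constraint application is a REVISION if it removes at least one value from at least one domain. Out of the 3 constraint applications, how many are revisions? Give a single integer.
Constraint 1 (X < Y) on D(X)={2,4,5,6} D(Y)={2,3,5}: X {2,4,5,6}->{2,4}; Y {2,3,5}->{3,5} => REVISION
Constraint 2 (X != V) on D(X)={2,4} D(V)={3,4,5,6}: no change => not a revision
Constraint 3 (Y != V) on D(Y)={3,5} D(V)={3,4,5,6}: no change => not a revision
Total revisions = 1

Answer: 1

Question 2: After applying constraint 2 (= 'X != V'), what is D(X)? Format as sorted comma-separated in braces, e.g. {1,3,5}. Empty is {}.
Constraint 1 (X < Y) on D(X)={2,4,5,6} D(Y)={2,3,5}: X {2,4,5,6}->{2,4}; Y {2,3,5}->{3,5}
Constraint 2 (X != V) on D(X)={2,4} D(V)={3,4,5,6}: no change
So after constraint 2: D(X) = {2,4}

Answer: {2,4}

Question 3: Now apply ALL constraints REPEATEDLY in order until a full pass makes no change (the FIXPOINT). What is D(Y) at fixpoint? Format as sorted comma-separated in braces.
pass 0 (initial): D(Y)={2,3,5}
pass 1: X {2,4,5,6}->{2,4}; Y {2,3,5}->{3,5}
pass 2: no change
Fixpoint after 2 passes: D(Y) = {3,5}

Answer: {3,5}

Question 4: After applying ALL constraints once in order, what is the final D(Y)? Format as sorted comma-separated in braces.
Answer: {3,5}

Derivation:
Constraint 1 (X < Y) on D(X)={2,4,5,6} D(Y)={2,3,5}: X {2,4,5,6}->{2,4}; Y {2,3,5}->{3,5}
Constraint 2 (X != V) on D(X)={2,4} D(V)={3,4,5,6}: no change
Constraint 3 (Y != V) on D(Y)={3,5} D(V)={3,4,5,6}: no change
So after all 3 constraints: D(Y) = {3,5}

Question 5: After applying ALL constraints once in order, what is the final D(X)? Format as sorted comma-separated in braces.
Constraint 1 (X < Y) on D(X)={2,4,5,6} D(Y)={2,3,5}: X {2,4,5,6}->{2,4}; Y {2,3,5}->{3,5}
Constraint 2 (X != V) on D(X)={2,4} D(V)={3,4,5,6}: no change
Constraint 3 (Y != V) on D(Y)={3,5} D(V)={3,4,5,6}: no change
So after all 3 constraints: D(X) = {2,4}

Answer: {2,4}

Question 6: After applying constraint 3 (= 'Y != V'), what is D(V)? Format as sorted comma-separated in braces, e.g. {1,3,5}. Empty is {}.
Answer: {3,4,5,6}

Derivation:
Constraint 1 (X < Y) on D(X)={2,4,5,6} D(Y)={2,3,5}: X {2,4,5,6}->{2,4}; Y {2,3,5}->{3,5}
Constraint 2 (X != V) on D(X)={2,4} D(V)={3,4,5,6}: no change
Constraint 3 (Y != V) on D(Y)={3,5} D(V)={3,4,5,6}: no change
So after constraint 3: D(V) = {3,4,5,6}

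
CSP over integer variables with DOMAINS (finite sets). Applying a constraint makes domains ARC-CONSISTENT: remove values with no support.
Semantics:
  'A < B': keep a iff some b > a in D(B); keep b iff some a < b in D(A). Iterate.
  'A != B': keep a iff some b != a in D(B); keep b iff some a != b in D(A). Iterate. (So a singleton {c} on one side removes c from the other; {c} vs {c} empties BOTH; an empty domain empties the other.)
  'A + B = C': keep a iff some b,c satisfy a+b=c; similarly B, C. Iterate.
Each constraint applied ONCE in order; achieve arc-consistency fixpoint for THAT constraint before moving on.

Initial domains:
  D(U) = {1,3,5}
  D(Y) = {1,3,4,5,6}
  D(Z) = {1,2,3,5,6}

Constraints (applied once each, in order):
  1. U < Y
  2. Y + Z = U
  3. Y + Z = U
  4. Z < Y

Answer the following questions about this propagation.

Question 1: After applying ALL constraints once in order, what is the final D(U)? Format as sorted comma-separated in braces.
Answer: {5}

Derivation:
Constraint 1 (U < Y) on D(U)={1,3,5} D(Y)={1,3,4,5,6}: Y {1,3,4,5,6}->{3,4,5,6}
Constraint 2 (Y + Z = U) on D(Y)={3,4,5,6} D(Z)={1,2,3,5,6} D(U)={1,3,5}: Y {3,4,5,6}->{3,4}; Z {1,2,3,5,6}->{1,2}; U {1,3,5}->{5}
Constraint 3 (Y + Z = U) on D(Y)={3,4} D(Z)={1,2} D(U)={5}: no change
Constraint 4 (Z < Y) on D(Z)={1,2} D(Y)={3,4}: no change
So after all 4 constraints: D(U) = {5}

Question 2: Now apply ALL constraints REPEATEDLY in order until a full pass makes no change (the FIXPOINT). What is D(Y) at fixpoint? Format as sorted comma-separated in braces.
Answer: {}

Derivation:
pass 0 (initial): D(Y)={1,3,4,5,6}
pass 1: U {1,3,5}->{5}; Y {1,3,4,5,6}->{3,4}; Z {1,2,3,5,6}->{1,2}
pass 2: U {5}->{}; Y {3,4}->{}; Z {1,2}->{}
pass 3: no change
Fixpoint after 3 passes: D(Y) = {}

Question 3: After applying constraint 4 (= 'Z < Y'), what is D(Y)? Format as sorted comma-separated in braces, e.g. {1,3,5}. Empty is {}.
Answer: {3,4}

Derivation:
Constraint 1 (U < Y) on D(U)={1,3,5} D(Y)={1,3,4,5,6}: Y {1,3,4,5,6}->{3,4,5,6}
Constraint 2 (Y + Z = U) on D(Y)={3,4,5,6} D(Z)={1,2,3,5,6} D(U)={1,3,5}: Y {3,4,5,6}->{3,4}; Z {1,2,3,5,6}->{1,2}; U {1,3,5}->{5}
Constraint 3 (Y + Z = U) on D(Y)={3,4} D(Z)={1,2} D(U)={5}: no change
Constraint 4 (Z < Y) on D(Z)={1,2} D(Y)={3,4}: no change
So after constraint 4: D(Y) = {3,4}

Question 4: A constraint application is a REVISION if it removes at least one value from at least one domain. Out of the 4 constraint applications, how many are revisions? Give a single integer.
Answer: 2

Derivation:
Constraint 1 (U < Y) on D(U)={1,3,5} D(Y)={1,3,4,5,6}: Y {1,3,4,5,6}->{3,4,5,6} => REVISION
Constraint 2 (Y + Z = U) on D(Y)={3,4,5,6} D(Z)={1,2,3,5,6} D(U)={1,3,5}: Y {3,4,5,6}->{3,4}; Z {1,2,3,5,6}->{1,2}; U {1,3,5}->{5} => REVISION
Constraint 3 (Y + Z = U) on D(Y)={3,4} D(Z)={1,2} D(U)={5}: no change => not a revision
Constraint 4 (Z < Y) on D(Z)={1,2} D(Y)={3,4}: no change => not a revision
Total revisions = 2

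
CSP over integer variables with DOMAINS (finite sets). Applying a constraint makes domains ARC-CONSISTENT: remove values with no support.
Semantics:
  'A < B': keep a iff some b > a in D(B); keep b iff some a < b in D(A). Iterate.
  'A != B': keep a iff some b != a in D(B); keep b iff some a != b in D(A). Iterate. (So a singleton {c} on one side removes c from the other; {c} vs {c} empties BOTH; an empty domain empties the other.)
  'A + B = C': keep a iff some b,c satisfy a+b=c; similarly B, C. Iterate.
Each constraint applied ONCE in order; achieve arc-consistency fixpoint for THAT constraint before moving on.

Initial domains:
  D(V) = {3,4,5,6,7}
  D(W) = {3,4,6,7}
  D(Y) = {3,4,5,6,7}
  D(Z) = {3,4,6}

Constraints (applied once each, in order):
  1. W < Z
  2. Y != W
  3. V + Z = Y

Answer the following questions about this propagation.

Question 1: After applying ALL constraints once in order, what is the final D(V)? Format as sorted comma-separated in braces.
Answer: {3}

Derivation:
Constraint 1 (W < Z) on D(W)={3,4,6,7} D(Z)={3,4,6}: W {3,4,6,7}->{3,4}; Z {3,4,6}->{4,6}
Constraint 2 (Y != W) on D(Y)={3,4,5,6,7} D(W)={3,4}: no change
Constraint 3 (V + Z = Y) on D(V)={3,4,5,6,7} D(Z)={4,6} D(Y)={3,4,5,6,7}: V {3,4,5,6,7}->{3}; Z {4,6}->{4}; Y {3,4,5,6,7}->{7}
So after all 3 constraints: D(V) = {3}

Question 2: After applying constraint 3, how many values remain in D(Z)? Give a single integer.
Answer: 1

Derivation:
Constraint 1 (W < Z) on D(W)={3,4,6,7} D(Z)={3,4,6}: W {3,4,6,7}->{3,4}; Z {3,4,6}->{4,6}
Constraint 2 (Y != W) on D(Y)={3,4,5,6,7} D(W)={3,4}: no change
Constraint 3 (V + Z = Y) on D(V)={3,4,5,6,7} D(Z)={4,6} D(Y)={3,4,5,6,7}: V {3,4,5,6,7}->{3}; Z {4,6}->{4}; Y {3,4,5,6,7}->{7}
So after constraint 3: D(Z)={4}, size = 1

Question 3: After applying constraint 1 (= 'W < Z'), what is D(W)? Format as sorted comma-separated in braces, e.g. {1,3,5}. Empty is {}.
Constraint 1 (W < Z) on D(W)={3,4,6,7} D(Z)={3,4,6}: W {3,4,6,7}->{3,4}; Z {3,4,6}->{4,6}
So after constraint 1: D(W) = {3,4}

Answer: {3,4}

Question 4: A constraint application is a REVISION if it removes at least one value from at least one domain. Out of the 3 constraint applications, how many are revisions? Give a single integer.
Constraint 1 (W < Z) on D(W)={3,4,6,7} D(Z)={3,4,6}: W {3,4,6,7}->{3,4}; Z {3,4,6}->{4,6} => REVISION
Constraint 2 (Y != W) on D(Y)={3,4,5,6,7} D(W)={3,4}: no change => not a revision
Constraint 3 (V + Z = Y) on D(V)={3,4,5,6,7} D(Z)={4,6} D(Y)={3,4,5,6,7}: V {3,4,5,6,7}->{3}; Z {4,6}->{4}; Y {3,4,5,6,7}->{7} => REVISION
Total revisions = 2

Answer: 2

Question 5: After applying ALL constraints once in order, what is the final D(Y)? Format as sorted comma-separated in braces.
Constraint 1 (W < Z) on D(W)={3,4,6,7} D(Z)={3,4,6}: W {3,4,6,7}->{3,4}; Z {3,4,6}->{4,6}
Constraint 2 (Y != W) on D(Y)={3,4,5,6,7} D(W)={3,4}: no change
Constraint 3 (V + Z = Y) on D(V)={3,4,5,6,7} D(Z)={4,6} D(Y)={3,4,5,6,7}: V {3,4,5,6,7}->{3}; Z {4,6}->{4}; Y {3,4,5,6,7}->{7}
So after all 3 constraints: D(Y) = {7}

Answer: {7}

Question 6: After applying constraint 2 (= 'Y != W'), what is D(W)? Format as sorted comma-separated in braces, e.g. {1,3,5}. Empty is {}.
Answer: {3,4}

Derivation:
Constraint 1 (W < Z) on D(W)={3,4,6,7} D(Z)={3,4,6}: W {3,4,6,7}->{3,4}; Z {3,4,6}->{4,6}
Constraint 2 (Y != W) on D(Y)={3,4,5,6,7} D(W)={3,4}: no change
So after constraint 2: D(W) = {3,4}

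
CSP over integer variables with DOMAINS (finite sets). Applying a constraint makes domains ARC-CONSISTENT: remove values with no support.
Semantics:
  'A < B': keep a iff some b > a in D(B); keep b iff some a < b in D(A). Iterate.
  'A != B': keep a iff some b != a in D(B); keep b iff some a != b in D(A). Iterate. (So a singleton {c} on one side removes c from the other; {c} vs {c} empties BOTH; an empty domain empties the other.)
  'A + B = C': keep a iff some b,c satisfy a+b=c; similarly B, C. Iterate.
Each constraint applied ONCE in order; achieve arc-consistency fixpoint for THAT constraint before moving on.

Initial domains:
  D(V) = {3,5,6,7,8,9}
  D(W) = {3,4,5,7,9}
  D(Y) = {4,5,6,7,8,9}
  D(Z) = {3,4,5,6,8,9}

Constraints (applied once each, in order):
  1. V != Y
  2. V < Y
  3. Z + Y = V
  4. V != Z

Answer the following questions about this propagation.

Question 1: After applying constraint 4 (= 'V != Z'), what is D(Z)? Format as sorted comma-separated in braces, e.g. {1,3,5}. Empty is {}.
Answer: {3,4}

Derivation:
Constraint 1 (V != Y) on D(V)={3,5,6,7,8,9} D(Y)={4,5,6,7,8,9}: no change
Constraint 2 (V < Y) on D(V)={3,5,6,7,8,9} D(Y)={4,5,6,7,8,9}: V {3,5,6,7,8,9}->{3,5,6,7,8}
Constraint 3 (Z + Y = V) on D(Z)={3,4,5,6,8,9} D(Y)={4,5,6,7,8,9} D(V)={3,5,6,7,8}: Z {3,4,5,6,8,9}->{3,4}; Y {4,5,6,7,8,9}->{4,5}; V {3,5,6,7,8}->{7,8}
Constraint 4 (V != Z) on D(V)={7,8} D(Z)={3,4}: no change
So after constraint 4: D(Z) = {3,4}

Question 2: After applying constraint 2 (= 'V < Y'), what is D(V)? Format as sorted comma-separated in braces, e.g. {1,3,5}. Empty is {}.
Answer: {3,5,6,7,8}

Derivation:
Constraint 1 (V != Y) on D(V)={3,5,6,7,8,9} D(Y)={4,5,6,7,8,9}: no change
Constraint 2 (V < Y) on D(V)={3,5,6,7,8,9} D(Y)={4,5,6,7,8,9}: V {3,5,6,7,8,9}->{3,5,6,7,8}
So after constraint 2: D(V) = {3,5,6,7,8}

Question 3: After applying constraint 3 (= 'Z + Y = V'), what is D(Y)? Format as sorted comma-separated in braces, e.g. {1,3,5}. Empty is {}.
Constraint 1 (V != Y) on D(V)={3,5,6,7,8,9} D(Y)={4,5,6,7,8,9}: no change
Constraint 2 (V < Y) on D(V)={3,5,6,7,8,9} D(Y)={4,5,6,7,8,9}: V {3,5,6,7,8,9}->{3,5,6,7,8}
Constraint 3 (Z + Y = V) on D(Z)={3,4,5,6,8,9} D(Y)={4,5,6,7,8,9} D(V)={3,5,6,7,8}: Z {3,4,5,6,8,9}->{3,4}; Y {4,5,6,7,8,9}->{4,5}; V {3,5,6,7,8}->{7,8}
So after constraint 3: D(Y) = {4,5}

Answer: {4,5}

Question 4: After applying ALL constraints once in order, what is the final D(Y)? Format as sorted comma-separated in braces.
Answer: {4,5}

Derivation:
Constraint 1 (V != Y) on D(V)={3,5,6,7,8,9} D(Y)={4,5,6,7,8,9}: no change
Constraint 2 (V < Y) on D(V)={3,5,6,7,8,9} D(Y)={4,5,6,7,8,9}: V {3,5,6,7,8,9}->{3,5,6,7,8}
Constraint 3 (Z + Y = V) on D(Z)={3,4,5,6,8,9} D(Y)={4,5,6,7,8,9} D(V)={3,5,6,7,8}: Z {3,4,5,6,8,9}->{3,4}; Y {4,5,6,7,8,9}->{4,5}; V {3,5,6,7,8}->{7,8}
Constraint 4 (V != Z) on D(V)={7,8} D(Z)={3,4}: no change
So after all 4 constraints: D(Y) = {4,5}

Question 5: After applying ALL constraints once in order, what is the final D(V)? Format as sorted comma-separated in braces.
Answer: {7,8}

Derivation:
Constraint 1 (V != Y) on D(V)={3,5,6,7,8,9} D(Y)={4,5,6,7,8,9}: no change
Constraint 2 (V < Y) on D(V)={3,5,6,7,8,9} D(Y)={4,5,6,7,8,9}: V {3,5,6,7,8,9}->{3,5,6,7,8}
Constraint 3 (Z + Y = V) on D(Z)={3,4,5,6,8,9} D(Y)={4,5,6,7,8,9} D(V)={3,5,6,7,8}: Z {3,4,5,6,8,9}->{3,4}; Y {4,5,6,7,8,9}->{4,5}; V {3,5,6,7,8}->{7,8}
Constraint 4 (V != Z) on D(V)={7,8} D(Z)={3,4}: no change
So after all 4 constraints: D(V) = {7,8}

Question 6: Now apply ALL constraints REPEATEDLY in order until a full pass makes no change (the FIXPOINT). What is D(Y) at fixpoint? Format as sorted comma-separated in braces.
Answer: {}

Derivation:
pass 0 (initial): D(Y)={4,5,6,7,8,9}
pass 1: V {3,5,6,7,8,9}->{7,8}; Y {4,5,6,7,8,9}->{4,5}; Z {3,4,5,6,8,9}->{3,4}
pass 2: V {7,8}->{}; Y {4,5}->{}; Z {3,4}->{}
pass 3: no change
Fixpoint after 3 passes: D(Y) = {}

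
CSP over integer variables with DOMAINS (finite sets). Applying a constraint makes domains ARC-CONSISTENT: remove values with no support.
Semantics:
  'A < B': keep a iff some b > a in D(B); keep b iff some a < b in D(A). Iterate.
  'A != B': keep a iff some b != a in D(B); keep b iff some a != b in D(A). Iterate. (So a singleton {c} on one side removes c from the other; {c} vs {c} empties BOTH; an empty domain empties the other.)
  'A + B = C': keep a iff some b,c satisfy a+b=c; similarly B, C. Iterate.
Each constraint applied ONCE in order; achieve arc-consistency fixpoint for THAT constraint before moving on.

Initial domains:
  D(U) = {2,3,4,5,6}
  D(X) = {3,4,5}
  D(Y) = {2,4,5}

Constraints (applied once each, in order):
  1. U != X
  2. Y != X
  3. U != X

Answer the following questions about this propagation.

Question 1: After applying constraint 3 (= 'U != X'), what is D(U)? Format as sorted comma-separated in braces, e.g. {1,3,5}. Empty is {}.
Answer: {2,3,4,5,6}

Derivation:
Constraint 1 (U != X) on D(U)={2,3,4,5,6} D(X)={3,4,5}: no change
Constraint 2 (Y != X) on D(Y)={2,4,5} D(X)={3,4,5}: no change
Constraint 3 (U != X) on D(U)={2,3,4,5,6} D(X)={3,4,5}: no change
So after constraint 3: D(U) = {2,3,4,5,6}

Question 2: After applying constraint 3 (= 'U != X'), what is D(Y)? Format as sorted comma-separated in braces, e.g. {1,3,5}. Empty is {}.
Constraint 1 (U != X) on D(U)={2,3,4,5,6} D(X)={3,4,5}: no change
Constraint 2 (Y != X) on D(Y)={2,4,5} D(X)={3,4,5}: no change
Constraint 3 (U != X) on D(U)={2,3,4,5,6} D(X)={3,4,5}: no change
So after constraint 3: D(Y) = {2,4,5}

Answer: {2,4,5}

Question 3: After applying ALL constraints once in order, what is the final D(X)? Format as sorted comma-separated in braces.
Answer: {3,4,5}

Derivation:
Constraint 1 (U != X) on D(U)={2,3,4,5,6} D(X)={3,4,5}: no change
Constraint 2 (Y != X) on D(Y)={2,4,5} D(X)={3,4,5}: no change
Constraint 3 (U != X) on D(U)={2,3,4,5,6} D(X)={3,4,5}: no change
So after all 3 constraints: D(X) = {3,4,5}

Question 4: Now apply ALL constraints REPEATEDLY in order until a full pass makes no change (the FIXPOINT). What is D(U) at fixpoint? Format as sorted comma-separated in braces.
Answer: {2,3,4,5,6}

Derivation:
pass 0 (initial): D(U)={2,3,4,5,6}
pass 1: no change
Fixpoint after 1 passes: D(U) = {2,3,4,5,6}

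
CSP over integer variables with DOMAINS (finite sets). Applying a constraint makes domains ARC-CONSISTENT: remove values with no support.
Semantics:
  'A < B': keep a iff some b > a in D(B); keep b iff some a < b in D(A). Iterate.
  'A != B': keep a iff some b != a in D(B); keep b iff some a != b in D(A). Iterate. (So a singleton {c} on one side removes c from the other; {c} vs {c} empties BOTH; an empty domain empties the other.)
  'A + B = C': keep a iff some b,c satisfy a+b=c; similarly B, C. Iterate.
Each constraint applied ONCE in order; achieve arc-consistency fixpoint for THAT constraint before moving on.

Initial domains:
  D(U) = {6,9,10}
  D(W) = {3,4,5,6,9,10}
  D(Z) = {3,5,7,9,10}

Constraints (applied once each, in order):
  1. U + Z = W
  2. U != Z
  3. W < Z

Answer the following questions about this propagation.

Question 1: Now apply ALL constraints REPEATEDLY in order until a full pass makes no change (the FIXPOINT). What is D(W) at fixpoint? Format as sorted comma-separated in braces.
pass 0 (initial): D(W)={3,4,5,6,9,10}
pass 1: U {6,9,10}->{6}; W {3,4,5,6,9,10}->{}; Z {3,5,7,9,10}->{}
pass 2: U {6}->{}
pass 3: no change
Fixpoint after 3 passes: D(W) = {}

Answer: {}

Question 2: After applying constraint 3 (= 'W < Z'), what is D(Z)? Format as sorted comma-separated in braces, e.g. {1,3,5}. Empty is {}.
Constraint 1 (U + Z = W) on D(U)={6,9,10} D(Z)={3,5,7,9,10} D(W)={3,4,5,6,9,10}: U {6,9,10}->{6}; Z {3,5,7,9,10}->{3}; W {3,4,5,6,9,10}->{9}
Constraint 2 (U != Z) on D(U)={6} D(Z)={3}: no change
Constraint 3 (W < Z) on D(W)={9} D(Z)={3}: W {9}->{}; Z {3}->{}
So after constraint 3: D(Z) = {}

Answer: {}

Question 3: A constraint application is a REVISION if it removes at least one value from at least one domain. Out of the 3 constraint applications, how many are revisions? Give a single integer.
Constraint 1 (U + Z = W) on D(U)={6,9,10} D(Z)={3,5,7,9,10} D(W)={3,4,5,6,9,10}: U {6,9,10}->{6}; Z {3,5,7,9,10}->{3}; W {3,4,5,6,9,10}->{9} => REVISION
Constraint 2 (U != Z) on D(U)={6} D(Z)={3}: no change => not a revision
Constraint 3 (W < Z) on D(W)={9} D(Z)={3}: W {9}->{}; Z {3}->{} => REVISION
Total revisions = 2

Answer: 2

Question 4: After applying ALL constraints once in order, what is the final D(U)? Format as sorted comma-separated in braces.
Answer: {6}

Derivation:
Constraint 1 (U + Z = W) on D(U)={6,9,10} D(Z)={3,5,7,9,10} D(W)={3,4,5,6,9,10}: U {6,9,10}->{6}; Z {3,5,7,9,10}->{3}; W {3,4,5,6,9,10}->{9}
Constraint 2 (U != Z) on D(U)={6} D(Z)={3}: no change
Constraint 3 (W < Z) on D(W)={9} D(Z)={3}: W {9}->{}; Z {3}->{}
So after all 3 constraints: D(U) = {6}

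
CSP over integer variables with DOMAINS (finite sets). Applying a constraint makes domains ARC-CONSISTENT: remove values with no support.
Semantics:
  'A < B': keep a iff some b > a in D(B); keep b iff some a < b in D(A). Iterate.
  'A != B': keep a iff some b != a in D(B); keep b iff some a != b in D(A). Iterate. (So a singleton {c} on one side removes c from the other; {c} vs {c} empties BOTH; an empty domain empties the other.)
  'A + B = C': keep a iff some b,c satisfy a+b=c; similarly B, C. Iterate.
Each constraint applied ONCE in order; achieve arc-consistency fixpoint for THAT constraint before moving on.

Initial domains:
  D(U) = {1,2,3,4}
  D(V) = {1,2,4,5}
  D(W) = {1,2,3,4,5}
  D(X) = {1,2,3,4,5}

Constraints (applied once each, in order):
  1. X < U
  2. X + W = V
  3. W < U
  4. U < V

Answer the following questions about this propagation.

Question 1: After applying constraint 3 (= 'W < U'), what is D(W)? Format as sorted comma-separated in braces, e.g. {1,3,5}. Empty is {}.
Constraint 1 (X < U) on D(X)={1,2,3,4,5} D(U)={1,2,3,4}: X {1,2,3,4,5}->{1,2,3}; U {1,2,3,4}->{2,3,4}
Constraint 2 (X + W = V) on D(X)={1,2,3} D(W)={1,2,3,4,5} D(V)={1,2,4,5}: W {1,2,3,4,5}->{1,2,3,4}; V {1,2,4,5}->{2,4,5}
Constraint 3 (W < U) on D(W)={1,2,3,4} D(U)={2,3,4}: W {1,2,3,4}->{1,2,3}
So after constraint 3: D(W) = {1,2,3}

Answer: {1,2,3}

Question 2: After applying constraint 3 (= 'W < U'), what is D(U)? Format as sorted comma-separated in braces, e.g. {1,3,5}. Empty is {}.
Answer: {2,3,4}

Derivation:
Constraint 1 (X < U) on D(X)={1,2,3,4,5} D(U)={1,2,3,4}: X {1,2,3,4,5}->{1,2,3}; U {1,2,3,4}->{2,3,4}
Constraint 2 (X + W = V) on D(X)={1,2,3} D(W)={1,2,3,4,5} D(V)={1,2,4,5}: W {1,2,3,4,5}->{1,2,3,4}; V {1,2,4,5}->{2,4,5}
Constraint 3 (W < U) on D(W)={1,2,3,4} D(U)={2,3,4}: W {1,2,3,4}->{1,2,3}
So after constraint 3: D(U) = {2,3,4}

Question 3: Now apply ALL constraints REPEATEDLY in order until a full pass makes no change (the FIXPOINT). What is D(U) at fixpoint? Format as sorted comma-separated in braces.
pass 0 (initial): D(U)={1,2,3,4}
pass 1: U {1,2,3,4}->{2,3,4}; V {1,2,4,5}->{4,5}; W {1,2,3,4,5}->{1,2,3}; X {1,2,3,4,5}->{1,2,3}
pass 2: no change
Fixpoint after 2 passes: D(U) = {2,3,4}

Answer: {2,3,4}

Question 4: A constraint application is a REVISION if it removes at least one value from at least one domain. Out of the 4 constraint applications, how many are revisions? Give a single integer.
Constraint 1 (X < U) on D(X)={1,2,3,4,5} D(U)={1,2,3,4}: X {1,2,3,4,5}->{1,2,3}; U {1,2,3,4}->{2,3,4} => REVISION
Constraint 2 (X + W = V) on D(X)={1,2,3} D(W)={1,2,3,4,5} D(V)={1,2,4,5}: W {1,2,3,4,5}->{1,2,3,4}; V {1,2,4,5}->{2,4,5} => REVISION
Constraint 3 (W < U) on D(W)={1,2,3,4} D(U)={2,3,4}: W {1,2,3,4}->{1,2,3} => REVISION
Constraint 4 (U < V) on D(U)={2,3,4} D(V)={2,4,5}: V {2,4,5}->{4,5} => REVISION
Total revisions = 4

Answer: 4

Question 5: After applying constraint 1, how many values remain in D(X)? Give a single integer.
Answer: 3

Derivation:
Constraint 1 (X < U) on D(X)={1,2,3,4,5} D(U)={1,2,3,4}: X {1,2,3,4,5}->{1,2,3}; U {1,2,3,4}->{2,3,4}
So after constraint 1: D(X)={1,2,3}, size = 3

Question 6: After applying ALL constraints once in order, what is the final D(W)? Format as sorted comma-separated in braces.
Answer: {1,2,3}

Derivation:
Constraint 1 (X < U) on D(X)={1,2,3,4,5} D(U)={1,2,3,4}: X {1,2,3,4,5}->{1,2,3}; U {1,2,3,4}->{2,3,4}
Constraint 2 (X + W = V) on D(X)={1,2,3} D(W)={1,2,3,4,5} D(V)={1,2,4,5}: W {1,2,3,4,5}->{1,2,3,4}; V {1,2,4,5}->{2,4,5}
Constraint 3 (W < U) on D(W)={1,2,3,4} D(U)={2,3,4}: W {1,2,3,4}->{1,2,3}
Constraint 4 (U < V) on D(U)={2,3,4} D(V)={2,4,5}: V {2,4,5}->{4,5}
So after all 4 constraints: D(W) = {1,2,3}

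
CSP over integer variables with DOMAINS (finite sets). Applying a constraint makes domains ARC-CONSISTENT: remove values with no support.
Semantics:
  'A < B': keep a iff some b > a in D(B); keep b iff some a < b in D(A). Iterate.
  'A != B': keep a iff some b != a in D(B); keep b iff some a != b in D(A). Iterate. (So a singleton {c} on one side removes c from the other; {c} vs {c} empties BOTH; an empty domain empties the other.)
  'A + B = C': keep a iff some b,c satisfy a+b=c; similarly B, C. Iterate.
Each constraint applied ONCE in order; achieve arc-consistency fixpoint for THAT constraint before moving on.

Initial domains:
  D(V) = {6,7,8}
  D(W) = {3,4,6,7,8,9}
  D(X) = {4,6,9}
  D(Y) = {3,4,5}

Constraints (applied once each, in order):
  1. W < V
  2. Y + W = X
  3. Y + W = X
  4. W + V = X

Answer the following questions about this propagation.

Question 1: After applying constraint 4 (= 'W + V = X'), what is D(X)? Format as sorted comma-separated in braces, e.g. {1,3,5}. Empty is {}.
Answer: {9}

Derivation:
Constraint 1 (W < V) on D(W)={3,4,6,7,8,9} D(V)={6,7,8}: W {3,4,6,7,8,9}->{3,4,6,7}
Constraint 2 (Y + W = X) on D(Y)={3,4,5} D(W)={3,4,6,7} D(X)={4,6,9}: Y {3,4,5}->{3,5}; W {3,4,6,7}->{3,4,6}; X {4,6,9}->{6,9}
Constraint 3 (Y + W = X) on D(Y)={3,5} D(W)={3,4,6} D(X)={6,9}: no change
Constraint 4 (W + V = X) on D(W)={3,4,6} D(V)={6,7,8} D(X)={6,9}: W {3,4,6}->{3}; V {6,7,8}->{6}; X {6,9}->{9}
So after constraint 4: D(X) = {9}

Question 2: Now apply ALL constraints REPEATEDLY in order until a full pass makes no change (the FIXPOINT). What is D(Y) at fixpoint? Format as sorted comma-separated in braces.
pass 0 (initial): D(Y)={3,4,5}
pass 1: V {6,7,8}->{6}; W {3,4,6,7,8,9}->{3}; X {4,6,9}->{9}; Y {3,4,5}->{3,5}
pass 2: V {6}->{}; W {3}->{}; X {9}->{}; Y {3,5}->{}
pass 3: no change
Fixpoint after 3 passes: D(Y) = {}

Answer: {}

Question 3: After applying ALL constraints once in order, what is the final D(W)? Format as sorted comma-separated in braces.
Constraint 1 (W < V) on D(W)={3,4,6,7,8,9} D(V)={6,7,8}: W {3,4,6,7,8,9}->{3,4,6,7}
Constraint 2 (Y + W = X) on D(Y)={3,4,5} D(W)={3,4,6,7} D(X)={4,6,9}: Y {3,4,5}->{3,5}; W {3,4,6,7}->{3,4,6}; X {4,6,9}->{6,9}
Constraint 3 (Y + W = X) on D(Y)={3,5} D(W)={3,4,6} D(X)={6,9}: no change
Constraint 4 (W + V = X) on D(W)={3,4,6} D(V)={6,7,8} D(X)={6,9}: W {3,4,6}->{3}; V {6,7,8}->{6}; X {6,9}->{9}
So after all 4 constraints: D(W) = {3}

Answer: {3}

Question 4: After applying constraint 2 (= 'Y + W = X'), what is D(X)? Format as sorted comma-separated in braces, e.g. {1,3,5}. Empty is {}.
Answer: {6,9}

Derivation:
Constraint 1 (W < V) on D(W)={3,4,6,7,8,9} D(V)={6,7,8}: W {3,4,6,7,8,9}->{3,4,6,7}
Constraint 2 (Y + W = X) on D(Y)={3,4,5} D(W)={3,4,6,7} D(X)={4,6,9}: Y {3,4,5}->{3,5}; W {3,4,6,7}->{3,4,6}; X {4,6,9}->{6,9}
So after constraint 2: D(X) = {6,9}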